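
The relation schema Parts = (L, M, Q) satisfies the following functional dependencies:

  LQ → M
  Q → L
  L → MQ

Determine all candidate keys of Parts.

{L}⁺: L→MQ adds M, Q → {L, M, Q}.
{Q}⁺: Q→L adds L; L→MQ adds M → {L, M, Q}.

{L}, {Q}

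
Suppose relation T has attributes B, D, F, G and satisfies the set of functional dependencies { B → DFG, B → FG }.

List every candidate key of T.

Attribute B never appears on the right-hand side of any dependency, so B must belong to every candidate key.
{B}⁺ = {B, D, F, G}, which is all of the schema, so {B} is the only candidate key.

B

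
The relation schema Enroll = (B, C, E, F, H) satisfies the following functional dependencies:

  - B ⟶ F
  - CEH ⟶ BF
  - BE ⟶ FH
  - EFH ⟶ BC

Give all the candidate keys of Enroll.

Attribute E never appears on the right-hand side of any dependency, so E must belong to every candidate key.
{E}⁺ = {E}, which is not all of the schema, so we must add further attributes.
{B, E}⁺: B→F adds F; BE→FH adds H; EFH→BC adds C → {B, C, E, F, H}. Minimal: {E}⁺ = {E}; {B}⁺ = {B, F} — none reach the full schema.
{C, E, H}⁺: CEH→BF adds B, F → {B, C, E, F, H}. Minimal: {E, H}⁺ = {E, H}; {C, H}⁺ = {C, H}; {C, E}⁺ = {C, E} — none reach the full schema.
{E, F, H}⁺: EFH→BC adds B, C → {B, C, E, F, H}. Minimal: {F, H}⁺ = {F, H}; {E, H}⁺ = {E, H}; {E, F}⁺ = {E, F} — none reach the full schema.
Any other superkey contains one of these as a subset, so there are no further candidate keys.

{B, E}, {C, E, H}, {E, F, H}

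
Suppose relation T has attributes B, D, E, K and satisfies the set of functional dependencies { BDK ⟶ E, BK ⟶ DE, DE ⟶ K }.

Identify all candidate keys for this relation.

Attribute B never appears on the right-hand side of any dependency, so B must belong to every candidate key.
{B}⁺ = {B}, which is not all of the schema, so we must add further attributes.
{B, K}⁺: BK→DE adds D, E → {B, D, E, K}. Minimal: {K}⁺ = {K}; {B}⁺ = {B} — none reach the full schema.
{B, D, E}⁺: DE→K adds K → {B, D, E, K}. Minimal: {D, E}⁺ = {D, E, K}; {B, E}⁺ = {B, E}; {B, D}⁺ = {B, D} — none reach the full schema.

{B, K}, {B, D, E}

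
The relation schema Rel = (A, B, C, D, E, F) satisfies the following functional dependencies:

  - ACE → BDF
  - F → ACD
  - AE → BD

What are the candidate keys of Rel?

{E, F}, {A, C, E}

{E, F}⁺: F→ACD adds A, C, D; AE→BD adds B → {A, B, C, D, E, F}.
{A, C, E}⁺: ACE→BDF adds B, D, F → {A, B, C, D, E, F}.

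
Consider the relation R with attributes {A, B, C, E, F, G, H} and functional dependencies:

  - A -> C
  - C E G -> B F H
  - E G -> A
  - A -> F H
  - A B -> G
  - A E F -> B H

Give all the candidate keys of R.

Attribute E never appears on the right-hand side of any dependency, so E must belong to every candidate key.
{E}⁺ = {E}, which is not all of the schema, so we must add further attributes.
{A, E}⁺: A→C adds C; A→FH adds F, H; AEF→BH adds B; AB→G adds G → {A, B, C, E, F, G, H}.
{E, G}⁺: EG→A adds A; A→FH adds F, H; AEF→BH adds B; A→C adds C → {A, B, C, E, F, G, H}.
Any other superkey contains one of these as a subset, so there are no further candidate keys.

(A, E), (E, G)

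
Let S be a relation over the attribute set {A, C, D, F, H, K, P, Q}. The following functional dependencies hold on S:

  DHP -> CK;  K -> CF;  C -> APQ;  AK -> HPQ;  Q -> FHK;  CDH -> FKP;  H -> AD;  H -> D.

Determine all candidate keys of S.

C; K; Q; HP

{C}⁺: C→APQ adds A, P, Q; Q→FHK adds F, H, K; H→AD adds D → {A, C, D, F, H, K, P, Q}.
{K}⁺: K→CF adds C, F; C→APQ adds A, P, Q; AK→HPQ adds H; H→AD adds D → {A, C, D, F, H, K, P, Q}.
{Q}⁺: Q→FHK adds F, H, K; H→AD adds A, D; K→CF adds C; C→APQ adds P → {A, C, D, F, H, K, P, Q}.
{H, P}⁺: H→AD adds A, D; DHP→CK adds C, K; K→CF adds F; C→APQ adds Q → {A, C, D, F, H, K, P, Q}. Minimal: {P}⁺ = {P}; {H}⁺ = {A, D, H} — none reach the full schema.
Any other superkey contains one of these as a subset, so there are no further candidate keys.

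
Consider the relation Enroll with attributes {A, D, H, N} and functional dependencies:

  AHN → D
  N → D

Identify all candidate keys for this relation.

{A, H, N}

{A, H, N}⁺: AHN→D adds D → {A, D, H, N}. Minimal: {H, N}⁺ = {D, H, N}; {A, N}⁺ = {A, D, N}; {A, H}⁺ = {A, H} — none reach the full schema.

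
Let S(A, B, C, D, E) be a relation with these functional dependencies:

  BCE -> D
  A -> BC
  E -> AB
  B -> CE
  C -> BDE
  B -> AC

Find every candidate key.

{A}⁺: A→BC adds B, C; B→CE adds E; C→BDE adds D → {A, B, C, D, E}.
{B}⁺: B→CE adds C, E; C→BDE adds D; B→AC adds A → {A, B, C, D, E}.
{C}⁺: C→BDE adds B, D, E; B→AC adds A → {A, B, C, D, E}.
{E}⁺: E→AB adds A, B; B→CE adds C; C→BDE adds D → {A, B, C, D, E}.
Any other superkey contains one of these as a subset, so there are no further candidate keys.

{A}, {B}, {C}, {E}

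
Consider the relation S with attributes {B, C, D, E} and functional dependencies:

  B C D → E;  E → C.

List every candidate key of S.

Attributes B, D never appear on any right-hand side, so every candidate key must contain {B, D}.
{B, D}⁺ = {B, D}, which is not all of the schema, so we must add further attributes.
{B, C, D}⁺: BCD→E adds E → {B, C, D, E}. Minimal: {C, D}⁺ = {C, D}; {B, D}⁺ = {B, D}; {B, C}⁺ = {B, C} — none reach the full schema.
{B, D, E}⁺: E→C adds C → {B, C, D, E}. Minimal: {D, E}⁺ = {C, D, E}; {B, E}⁺ = {B, C, E}; {B, D}⁺ = {B, D} — none reach the full schema.
Any other superkey contains one of these as a subset, so there are no further candidate keys.

(B, C, D); (B, D, E)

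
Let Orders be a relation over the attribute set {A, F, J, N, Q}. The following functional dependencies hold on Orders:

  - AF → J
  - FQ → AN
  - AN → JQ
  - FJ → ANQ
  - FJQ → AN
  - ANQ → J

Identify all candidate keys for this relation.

Attribute F never appears on the right-hand side of any dependency, so F must belong to every candidate key.
{F}⁺ = {F}, which is not all of the schema, so we must add further attributes.
{A, F}⁺: AF→J adds J; FJ→ANQ adds N, Q → {A, F, J, N, Q}. Minimal: {F}⁺ = {F}; {A}⁺ = {A} — none reach the full schema.
{F, J}⁺: FJ→ANQ adds A, N, Q → {A, F, J, N, Q}. Minimal: {J}⁺ = {J}; {F}⁺ = {F} — none reach the full schema.
{F, Q}⁺: FQ→AN adds A, N; AN→JQ adds J → {A, F, J, N, Q}. Minimal: {Q}⁺ = {Q}; {F}⁺ = {F} — none reach the full schema.
Any other superkey contains one of these as a subset, so there are no further candidate keys.

AF; FJ; FQ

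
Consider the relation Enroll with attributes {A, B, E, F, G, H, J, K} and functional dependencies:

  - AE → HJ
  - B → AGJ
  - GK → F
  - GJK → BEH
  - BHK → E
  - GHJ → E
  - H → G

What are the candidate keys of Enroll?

Attribute K never appears on the right-hand side of any dependency, so K must belong to every candidate key.
{K}⁺ = {K}, which is not all of the schema, so we must add further attributes.
{B, K}⁺: B→AGJ adds A, G, J; GK→F adds F; GJK→BEH adds E, H → {A, B, E, F, G, H, J, K}. Minimal: {K}⁺ = {K}; {B}⁺ = {A, B, G, J} — none reach the full schema.
{A, E, K}⁺: AE→HJ adds H, J; H→G adds G; GK→F adds F; GJK→BEH adds B → {A, B, E, F, G, H, J, K}. Minimal: {E, K}⁺ = {E, K}; {A, K}⁺ = {A, K}; {A, E}⁺ = {A, E, G, H, J} — none reach the full schema.
{G, J, K}⁺: GK→F adds F; GJK→BEH adds B, E, H; B→AGJ adds A → {A, B, E, F, G, H, J, K}. Minimal: {J, K}⁺ = {J, K}; {G, K}⁺ = {F, G, K}; {G, J}⁺ = {G, J} — none reach the full schema.
{H, J, K}⁺: H→G adds G; GK→F adds F; GJK→BEH adds B, E; B→AGJ adds A → {A, B, E, F, G, H, J, K}. Minimal: {J, K}⁺ = {J, K}; {H, K}⁺ = {F, G, H, K}; {H, J}⁺ = {E, G, H, J} — none reach the full schema.
Any other superkey contains one of these as a subset, so there are no further candidate keys.

{B, K}, {A, E, K}, {G, J, K}, {H, J, K}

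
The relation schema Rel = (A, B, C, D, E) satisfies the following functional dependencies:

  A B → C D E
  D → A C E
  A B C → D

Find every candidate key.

Attribute B never appears on the right-hand side of any dependency, so B must belong to every candidate key.
{B}⁺ = {B}, which is not all of the schema, so we must add further attributes.
{A, B}⁺: AB→CDE adds C, D, E → {A, B, C, D, E}. Minimal: {B}⁺ = {B}; {A}⁺ = {A} — none reach the full schema.
{B, D}⁺: D→ACE adds A, C, E → {A, B, C, D, E}. Minimal: {D}⁺ = {A, C, D, E}; {B}⁺ = {B} — none reach the full schema.
Any other superkey contains one of these as a subset, so there are no further candidate keys.

{A, B}; {B, D}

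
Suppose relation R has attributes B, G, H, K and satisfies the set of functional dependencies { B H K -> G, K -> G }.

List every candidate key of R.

BHK

Attributes B, H, K never appear on any right-hand side, so every candidate key must contain {B, H, K}.
{B, H, K}⁺ = {B, G, H, K}, which is all of the schema, so {B, H, K} is the only candidate key.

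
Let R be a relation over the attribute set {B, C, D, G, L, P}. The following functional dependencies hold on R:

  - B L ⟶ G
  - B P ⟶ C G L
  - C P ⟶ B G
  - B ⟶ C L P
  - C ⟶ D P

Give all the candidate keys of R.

{B}; {C}

{B}⁺: B→CLP adds C, L, P; C→DP adds D; BL→G adds G → {B, C, D, G, L, P}.
{C}⁺: C→DP adds D, P; CP→BG adds B, G; B→CLP adds L → {B, C, D, G, L, P}.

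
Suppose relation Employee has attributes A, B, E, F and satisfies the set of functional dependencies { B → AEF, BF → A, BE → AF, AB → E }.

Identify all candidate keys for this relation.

B

Attribute B never appears on the right-hand side of any dependency, so B must belong to every candidate key.
{B}⁺ = {A, B, E, F}, which is all of the schema, so {B} is the only candidate key.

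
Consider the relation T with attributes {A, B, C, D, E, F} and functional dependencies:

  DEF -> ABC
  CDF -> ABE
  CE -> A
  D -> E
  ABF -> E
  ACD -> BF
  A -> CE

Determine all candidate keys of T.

(A, D), (C, D), (D, F)

Attribute D never appears on the right-hand side of any dependency, so D must belong to every candidate key.
{D}⁺ = {D, E}, which is not all of the schema, so we must add further attributes.
{A, D}⁺: D→E adds E; A→CE adds C; ACD→BF adds B, F → {A, B, C, D, E, F}. Minimal: {D}⁺ = {D, E}; {A}⁺ = {A, C, E} — none reach the full schema.
{C, D}⁺: D→E adds E; CE→A adds A; ACD→BF adds B, F → {A, B, C, D, E, F}. Minimal: {D}⁺ = {D, E}; {C}⁺ = {C} — none reach the full schema.
{D, F}⁺: D→E adds E; DEF→ABC adds A, B, C → {A, B, C, D, E, F}. Minimal: {F}⁺ = {F}; {D}⁺ = {D, E} — none reach the full schema.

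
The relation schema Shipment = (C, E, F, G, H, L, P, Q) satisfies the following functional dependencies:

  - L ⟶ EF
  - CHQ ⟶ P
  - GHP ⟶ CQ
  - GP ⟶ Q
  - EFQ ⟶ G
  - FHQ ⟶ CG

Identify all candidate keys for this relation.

HLQ, GHLP

Attributes H, L never appear on any right-hand side, so every candidate key must contain {H, L}.
{H, L}⁺ = {E, F, H, L}, which is not all of the schema, so we must add further attributes.
{H, L, Q}⁺: L→EF adds E, F; EFQ→G adds G; FHQ→CG adds C; CHQ→P adds P → {C, E, F, G, H, L, P, Q}. Minimal: {L, Q}⁺ = {E, F, G, L, Q}; {H, Q}⁺ = {H, Q}; {H, L}⁺ = {E, F, H, L} — none reach the full schema.
{G, H, L, P}⁺: L→EF adds E, F; GHP→CQ adds C, Q → {C, E, F, G, H, L, P, Q}. Minimal: {H, L, P}⁺ = {E, F, H, L, P}; {G, L, P}⁺ = {E, F, G, L, P, Q}; {G, H, P}⁺ = {C, G, H, P, Q}; … — none reach the full schema.
Any other superkey contains one of these as a subset, so there are no further candidate keys.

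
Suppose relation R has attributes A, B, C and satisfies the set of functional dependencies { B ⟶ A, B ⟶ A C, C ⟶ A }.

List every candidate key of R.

(B)

Attribute B never appears on the right-hand side of any dependency, so B must belong to every candidate key.
{B}⁺ = {A, B, C}, which is all of the schema, so {B} is the only candidate key.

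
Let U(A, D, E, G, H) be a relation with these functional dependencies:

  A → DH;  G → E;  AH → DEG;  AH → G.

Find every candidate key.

{A}

Attribute A never appears on the right-hand side of any dependency, so A must belong to every candidate key.
{A}⁺ = {A, D, E, G, H}, which is all of the schema, so {A} is the only candidate key.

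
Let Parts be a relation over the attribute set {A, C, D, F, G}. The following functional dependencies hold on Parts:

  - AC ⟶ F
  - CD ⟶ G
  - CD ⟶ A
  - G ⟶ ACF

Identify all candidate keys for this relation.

{C, D}⁺: CD→G adds G; CD→A adds A; G→ACF adds F → {A, C, D, F, G}. Minimal: {D}⁺ = {D}; {C}⁺ = {C} — none reach the full schema.
{D, G}⁺: G→ACF adds A, C, F → {A, C, D, F, G}. Minimal: {G}⁺ = {A, C, F, G}; {D}⁺ = {D} — none reach the full schema.

{C, D}, {D, G}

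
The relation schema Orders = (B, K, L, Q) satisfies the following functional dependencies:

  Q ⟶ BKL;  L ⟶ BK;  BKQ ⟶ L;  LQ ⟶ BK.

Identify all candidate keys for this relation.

Q

{Q}⁺: Q→BKL adds B, K, L → {B, K, L, Q}.
No other minimal superkey exists.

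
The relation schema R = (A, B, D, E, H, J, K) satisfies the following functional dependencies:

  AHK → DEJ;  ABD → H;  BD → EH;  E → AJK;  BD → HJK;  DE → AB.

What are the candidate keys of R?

BD, DE, EH, AHK

{B, D}⁺: BD→EH adds E, H; E→AJK adds A, J, K → {A, B, D, E, H, J, K}. Minimal: {D}⁺ = {D}; {B}⁺ = {B} — none reach the full schema.
{D, E}⁺: E→AJK adds A, J, K; DE→AB adds B; ABD→H adds H → {A, B, D, E, H, J, K}. Minimal: {E}⁺ = {A, E, J, K}; {D}⁺ = {D} — none reach the full schema.
{E, H}⁺: E→AJK adds A, J, K; AHK→DEJ adds D; DE→AB adds B → {A, B, D, E, H, J, K}. Minimal: {H}⁺ = {H}; {E}⁺ = {A, E, J, K} — none reach the full schema.
{A, H, K}⁺: AHK→DEJ adds D, E, J; DE→AB adds B → {A, B, D, E, H, J, K}. Minimal: {H, K}⁺ = {H, K}; {A, K}⁺ = {A, K}; {A, H}⁺ = {A, H} — none reach the full schema.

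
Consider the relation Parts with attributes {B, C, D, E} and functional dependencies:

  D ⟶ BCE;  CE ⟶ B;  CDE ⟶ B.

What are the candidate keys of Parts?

{D}

{D}⁺: D→BCE adds B, C, E → {B, C, D, E}.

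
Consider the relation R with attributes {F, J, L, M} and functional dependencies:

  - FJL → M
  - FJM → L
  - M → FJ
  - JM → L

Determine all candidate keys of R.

{M}, {F, J, L}

{M}⁺: M→FJ adds F, J; JM→L adds L → {F, J, L, M}.
{F, J, L}⁺: FJL→M adds M → {F, J, L, M}.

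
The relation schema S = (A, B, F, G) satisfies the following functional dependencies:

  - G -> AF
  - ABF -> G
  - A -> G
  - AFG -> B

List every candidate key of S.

{A}⁺: A→G adds G; G→AF adds F; AFG→B adds B → {A, B, F, G}.
{G}⁺: G→AF adds A, F; AFG→B adds B → {A, B, F, G}.
Any other superkey contains one of these as a subset, so there are no further candidate keys.

A; G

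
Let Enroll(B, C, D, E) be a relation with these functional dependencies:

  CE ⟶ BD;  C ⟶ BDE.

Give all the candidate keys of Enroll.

Attribute C never appears on the right-hand side of any dependency, so C must belong to every candidate key.
{C}⁺ = {B, C, D, E}, which is all of the schema, so {C} is the only candidate key.

C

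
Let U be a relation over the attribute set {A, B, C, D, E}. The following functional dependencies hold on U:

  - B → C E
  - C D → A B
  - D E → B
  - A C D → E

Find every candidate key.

{B, D}⁺: B→CE adds C, E; CD→AB adds A → {A, B, C, D, E}. Minimal: {D}⁺ = {D}; {B}⁺ = {B, C, E} — none reach the full schema.
{C, D}⁺: CD→AB adds A, B; ACD→E adds E → {A, B, C, D, E}. Minimal: {D}⁺ = {D}; {C}⁺ = {C} — none reach the full schema.
{D, E}⁺: DE→B adds B; B→CE adds C; CD→AB adds A → {A, B, C, D, E}. Minimal: {E}⁺ = {E}; {D}⁺ = {D} — none reach the full schema.

{B, D}, {C, D}, {D, E}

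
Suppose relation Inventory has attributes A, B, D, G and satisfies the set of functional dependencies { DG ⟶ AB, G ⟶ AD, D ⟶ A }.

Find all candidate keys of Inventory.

Attribute G never appears on the right-hand side of any dependency, so G must belong to every candidate key.
{G}⁺ = {A, B, D, G}, which is all of the schema, so {G} is the only candidate key.

G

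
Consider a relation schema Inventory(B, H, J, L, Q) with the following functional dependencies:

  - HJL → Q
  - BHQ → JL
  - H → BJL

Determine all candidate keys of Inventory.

H

Attribute H never appears on the right-hand side of any dependency, so H must belong to every candidate key.
{H}⁺ = {B, H, J, L, Q}, which is all of the schema, so {H} is the only candidate key.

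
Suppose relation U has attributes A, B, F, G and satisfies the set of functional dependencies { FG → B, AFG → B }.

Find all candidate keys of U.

Attributes A, F, G never appear on any right-hand side, so every candidate key must contain {A, F, G}.
{A, F, G}⁺ = {A, B, F, G}, which is all of the schema, so {A, F, G} is the only candidate key.

AFG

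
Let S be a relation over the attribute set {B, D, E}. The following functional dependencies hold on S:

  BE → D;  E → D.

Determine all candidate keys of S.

Attributes B, E never appear on any right-hand side, so every candidate key must contain {B, E}.
{B, E}⁺ = {B, D, E}, which is all of the schema, so {B, E} is the only candidate key.

{B, E}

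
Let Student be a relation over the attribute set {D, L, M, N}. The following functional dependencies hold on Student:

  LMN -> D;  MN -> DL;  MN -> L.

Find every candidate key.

Attributes M, N never appear on any right-hand side, so every candidate key must contain {M, N}.
{M, N}⁺ = {D, L, M, N}, which is all of the schema, so {M, N} is the only candidate key.

{M, N}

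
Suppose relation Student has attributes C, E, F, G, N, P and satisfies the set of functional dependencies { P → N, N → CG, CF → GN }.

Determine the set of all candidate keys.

EFP

Attributes E, F, P never appear on any right-hand side, so every candidate key must contain {E, F, P}.
{E, F, P}⁺ = {C, E, F, G, N, P}, which is all of the schema, so {E, F, P} is the only candidate key.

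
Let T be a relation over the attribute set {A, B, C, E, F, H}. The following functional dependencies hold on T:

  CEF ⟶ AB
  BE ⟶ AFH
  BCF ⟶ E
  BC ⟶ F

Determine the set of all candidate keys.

Attribute C never appears on the right-hand side of any dependency, so C must belong to every candidate key.
{C}⁺ = {C}, which is not all of the schema, so we must add further attributes.
{B, C}⁺: BC→F adds F; BCF→E adds E; CEF→AB adds A; BE→AFH adds H → {A, B, C, E, F, H}. Minimal: {C}⁺ = {C}; {B}⁺ = {B} — none reach the full schema.
{C, E, F}⁺: CEF→AB adds A, B; BE→AFH adds H → {A, B, C, E, F, H}. Minimal: {E, F}⁺ = {E, F}; {C, F}⁺ = {C, F}; {C, E}⁺ = {C, E} — none reach the full schema.
Any other superkey contains one of these as a subset, so there are no further candidate keys.

{B, C}, {C, E, F}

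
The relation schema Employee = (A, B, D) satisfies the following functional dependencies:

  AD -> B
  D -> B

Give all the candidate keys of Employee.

AD

Attributes A, D never appear on any right-hand side, so every candidate key must contain {A, D}.
{A, D}⁺ = {A, B, D}, which is all of the schema, so {A, D} is the only candidate key.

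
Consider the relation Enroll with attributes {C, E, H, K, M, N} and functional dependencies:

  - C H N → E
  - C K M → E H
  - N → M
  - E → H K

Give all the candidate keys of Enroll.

Attributes C, N never appear on any right-hand side, so every candidate key must contain {C, N}.
{C, N}⁺ = {C, M, N}, which is not all of the schema, so we must add further attributes.
{C, E, N}⁺: N→M adds M; E→HK adds H, K → {C, E, H, K, M, N}.
{C, H, N}⁺: CHN→E adds E; N→M adds M; E→HK adds K → {C, E, H, K, M, N}.
{C, K, N}⁺: N→M adds M; CKM→EH adds E, H → {C, E, H, K, M, N}.

{C, E, N}, {C, H, N}, {C, K, N}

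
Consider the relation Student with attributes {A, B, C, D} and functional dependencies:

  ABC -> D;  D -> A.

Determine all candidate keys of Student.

{A, B, C}⁺: ABC→D adds D → {A, B, C, D}.
{B, C, D}⁺: D→A adds A → {A, B, C, D}.

{A, B, C}; {B, C, D}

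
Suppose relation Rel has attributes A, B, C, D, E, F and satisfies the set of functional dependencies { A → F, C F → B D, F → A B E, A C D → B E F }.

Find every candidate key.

{A, C}; {C, F}

{A, C}⁺: A→F adds F; CF→BD adds B, D; F→ABE adds E → {A, B, C, D, E, F}. Minimal: {C}⁺ = {C}; {A}⁺ = {A, B, E, F} — none reach the full schema.
{C, F}⁺: CF→BD adds B, D; F→ABE adds A, E → {A, B, C, D, E, F}. Minimal: {F}⁺ = {A, B, E, F}; {C}⁺ = {C} — none reach the full schema.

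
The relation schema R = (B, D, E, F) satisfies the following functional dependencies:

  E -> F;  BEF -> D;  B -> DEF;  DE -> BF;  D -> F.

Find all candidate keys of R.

{B}⁺: B→DEF adds D, E, F → {B, D, E, F}.
{D, E}⁺: E→F adds F; DE→BF adds B → {B, D, E, F}. Minimal: {E}⁺ = {E, F}; {D}⁺ = {D, F} — none reach the full schema.
Any other superkey contains one of these as a subset, so there are no further candidate keys.

(B); (D, E)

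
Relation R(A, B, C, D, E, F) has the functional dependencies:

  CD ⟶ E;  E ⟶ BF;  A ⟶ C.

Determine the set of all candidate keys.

Attributes A, D never appear on any right-hand side, so every candidate key must contain {A, D}.
{A, D}⁺ = {A, B, C, D, E, F}, which is all of the schema, so {A, D} is the only candidate key.

{A, D}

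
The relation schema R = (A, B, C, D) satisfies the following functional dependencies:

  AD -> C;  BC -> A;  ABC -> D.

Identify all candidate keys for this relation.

BC; ABD

Attribute B never appears on the right-hand side of any dependency, so B must belong to every candidate key.
{B}⁺ = {B}, which is not all of the schema, so we must add further attributes.
{B, C}⁺: BC→A adds A; ABC→D adds D → {A, B, C, D}.
{A, B, D}⁺: AD→C adds C → {A, B, C, D}.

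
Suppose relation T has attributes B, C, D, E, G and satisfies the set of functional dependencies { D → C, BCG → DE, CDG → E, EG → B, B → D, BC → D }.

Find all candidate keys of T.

{B, G}, {D, G}, {E, G}

Attribute G never appears on the right-hand side of any dependency, so G must belong to every candidate key.
{G}⁺ = {G}, which is not all of the schema, so we must add further attributes.
{B, G}⁺: B→D adds D; D→C adds C; BCG→DE adds E → {B, C, D, E, G}. Minimal: {G}⁺ = {G}; {B}⁺ = {B, C, D} — none reach the full schema.
{D, G}⁺: D→C adds C; CDG→E adds E; EG→B adds B → {B, C, D, E, G}. Minimal: {G}⁺ = {G}; {D}⁺ = {C, D} — none reach the full schema.
{E, G}⁺: EG→B adds B; B→D adds D; D→C adds C → {B, C, D, E, G}. Minimal: {G}⁺ = {G}; {E}⁺ = {E} — none reach the full schema.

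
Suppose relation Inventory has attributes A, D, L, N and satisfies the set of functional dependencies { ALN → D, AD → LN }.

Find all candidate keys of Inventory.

Attribute A never appears on the right-hand side of any dependency, so A must belong to every candidate key.
{A}⁺ = {A}, which is not all of the schema, so we must add further attributes.
{A, D}⁺: AD→LN adds L, N → {A, D, L, N}.
{A, L, N}⁺: ALN→D adds D → {A, D, L, N}.

{A, D}, {A, L, N}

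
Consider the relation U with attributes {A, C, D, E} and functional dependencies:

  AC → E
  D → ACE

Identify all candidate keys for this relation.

{D}

Attribute D never appears on the right-hand side of any dependency, so D must belong to every candidate key.
{D}⁺ = {A, C, D, E}, which is all of the schema, so {D} is the only candidate key.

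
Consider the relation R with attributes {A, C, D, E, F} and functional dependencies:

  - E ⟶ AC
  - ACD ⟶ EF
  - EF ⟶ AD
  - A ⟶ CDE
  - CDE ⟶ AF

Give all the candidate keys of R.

{A}⁺: A→CDE adds C, D, E; CDE→AF adds F → {A, C, D, E, F}.
{E}⁺: E→AC adds A, C; A→CDE adds D; CDE→AF adds F → {A, C, D, E, F}.
Any other superkey contains one of these as a subset, so there are no further candidate keys.

{A}; {E}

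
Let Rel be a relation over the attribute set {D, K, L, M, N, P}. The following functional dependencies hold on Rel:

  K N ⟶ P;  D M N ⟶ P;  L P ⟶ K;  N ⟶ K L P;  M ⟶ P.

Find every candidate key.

Attributes D, M, N never appear on any right-hand side, so every candidate key must contain {D, M, N}.
{D, M, N}⁺ = {D, K, L, M, N, P}, which is all of the schema, so {D, M, N} is the only candidate key.

(D, M, N)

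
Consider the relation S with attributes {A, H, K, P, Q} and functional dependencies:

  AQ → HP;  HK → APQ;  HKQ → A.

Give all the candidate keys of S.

{H, K}, {A, K, Q}

{H, K}⁺: HK→APQ adds A, P, Q → {A, H, K, P, Q}. Minimal: {K}⁺ = {K}; {H}⁺ = {H} — none reach the full schema.
{A, K, Q}⁺: AQ→HP adds H, P → {A, H, K, P, Q}. Minimal: {K, Q}⁺ = {K, Q}; {A, Q}⁺ = {A, H, P, Q}; {A, K}⁺ = {A, K} — none reach the full schema.
Any other superkey contains one of these as a subset, so there are no further candidate keys.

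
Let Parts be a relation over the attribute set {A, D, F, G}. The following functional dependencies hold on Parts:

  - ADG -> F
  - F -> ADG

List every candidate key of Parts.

{F}⁺: F→ADG adds A, D, G → {A, D, F, G}.
{A, D, G}⁺: ADG→F adds F → {A, D, F, G}. Minimal: {D, G}⁺ = {D, G}; {A, G}⁺ = {A, G}; {A, D}⁺ = {A, D} — none reach the full schema.

(F), (A, D, G)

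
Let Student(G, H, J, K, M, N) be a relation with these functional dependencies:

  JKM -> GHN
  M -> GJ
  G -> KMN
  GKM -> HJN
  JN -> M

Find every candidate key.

{G}, {M}, {J, N}

{G}⁺: G→KMN adds K, M, N; GKM→HJN adds H, J → {G, H, J, K, M, N}.
{M}⁺: M→GJ adds G, J; G→KMN adds K, N; GKM→HJN adds H → {G, H, J, K, M, N}.
{J, N}⁺: JN→M adds M; M→GJ adds G; G→KMN adds K; GKM→HJN adds H → {G, H, J, K, M, N}.
Any other superkey contains one of these as a subset, so there are no further candidate keys.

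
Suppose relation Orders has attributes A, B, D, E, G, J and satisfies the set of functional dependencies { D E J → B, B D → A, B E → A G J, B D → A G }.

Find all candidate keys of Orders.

Attributes D, E never appear on any right-hand side, so every candidate key must contain {D, E}.
{D, E}⁺ = {D, E}, which is not all of the schema, so we must add further attributes.
{B, D, E}⁺: BD→A adds A; BE→AGJ adds G, J → {A, B, D, E, G, J}. Minimal: {D, E}⁺ = {D, E}; {B, E}⁺ = {A, B, E, G, J}; {B, D}⁺ = {A, B, D, G} — none reach the full schema.
{D, E, J}⁺: DEJ→B adds B; BD→A adds A; BE→AGJ adds G → {A, B, D, E, G, J}. Minimal: {E, J}⁺ = {E, J}; {D, J}⁺ = {D, J}; {D, E}⁺ = {D, E} — none reach the full schema.

{B, D, E}; {D, E, J}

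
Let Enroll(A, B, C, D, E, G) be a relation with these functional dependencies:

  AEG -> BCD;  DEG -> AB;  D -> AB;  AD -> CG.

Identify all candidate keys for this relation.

{D, E}⁺: D→AB adds A, B; AD→CG adds C, G → {A, B, C, D, E, G}. Minimal: {E}⁺ = {E}; {D}⁺ = {A, B, C, D, G} — none reach the full schema.
{A, E, G}⁺: AEG→BCD adds B, C, D → {A, B, C, D, E, G}. Minimal: {E, G}⁺ = {E, G}; {A, G}⁺ = {A, G}; {A, E}⁺ = {A, E} — none reach the full schema.

DE; AEG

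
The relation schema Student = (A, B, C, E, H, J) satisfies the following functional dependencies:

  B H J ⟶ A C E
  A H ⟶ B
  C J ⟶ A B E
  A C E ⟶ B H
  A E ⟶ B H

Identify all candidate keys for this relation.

{C, J}; {A, E, J}; {A, H, J}; {B, H, J}

{C, J}⁺: CJ→ABE adds A, B, E; ACE→BH adds H → {A, B, C, E, H, J}. Minimal: {J}⁺ = {J}; {C}⁺ = {C} — none reach the full schema.
{A, E, J}⁺: AE→BH adds B, H; BHJ→ACE adds C → {A, B, C, E, H, J}. Minimal: {E, J}⁺ = {E, J}; {A, J}⁺ = {A, J}; {A, E}⁺ = {A, B, E, H} — none reach the full schema.
{A, H, J}⁺: AH→B adds B; BHJ→ACE adds C, E → {A, B, C, E, H, J}. Minimal: {H, J}⁺ = {H, J}; {A, J}⁺ = {A, J}; {A, H}⁺ = {A, B, H} — none reach the full schema.
{B, H, J}⁺: BHJ→ACE adds A, C, E → {A, B, C, E, H, J}. Minimal: {H, J}⁺ = {H, J}; {B, J}⁺ = {B, J}; {B, H}⁺ = {B, H} — none reach the full schema.
Any other superkey contains one of these as a subset, so there are no further candidate keys.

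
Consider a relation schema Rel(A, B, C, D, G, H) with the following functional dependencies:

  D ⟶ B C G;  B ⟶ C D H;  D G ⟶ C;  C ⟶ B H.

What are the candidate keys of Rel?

AB, AC, AD

Attribute A never appears on the right-hand side of any dependency, so A must belong to every candidate key.
{A}⁺ = {A}, which is not all of the schema, so we must add further attributes.
{A, B}⁺: B→CDH adds C, D, H; D→BCG adds G → {A, B, C, D, G, H}.
{A, C}⁺: C→BH adds B, H; B→CDH adds D; D→BCG adds G → {A, B, C, D, G, H}.
{A, D}⁺: D→BCG adds B, C, G; B→CDH adds H → {A, B, C, D, G, H}.
Any other superkey contains one of these as a subset, so there are no further candidate keys.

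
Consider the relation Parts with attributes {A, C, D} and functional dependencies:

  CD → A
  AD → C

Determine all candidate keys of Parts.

AD, CD

Attribute D never appears on the right-hand side of any dependency, so D must belong to every candidate key.
{D}⁺ = {D}, which is not all of the schema, so we must add further attributes.
{A, D}⁺: AD→C adds C → {A, C, D}. Minimal: {D}⁺ = {D}; {A}⁺ = {A} — none reach the full schema.
{C, D}⁺: CD→A adds A → {A, C, D}. Minimal: {D}⁺ = {D}; {C}⁺ = {C} — none reach the full schema.
Any other superkey contains one of these as a subset, so there are no further candidate keys.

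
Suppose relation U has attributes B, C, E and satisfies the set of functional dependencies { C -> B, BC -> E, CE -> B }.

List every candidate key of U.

Attribute C never appears on the right-hand side of any dependency, so C must belong to every candidate key.
{C}⁺ = {B, C, E}, which is all of the schema, so {C} is the only candidate key.

{C}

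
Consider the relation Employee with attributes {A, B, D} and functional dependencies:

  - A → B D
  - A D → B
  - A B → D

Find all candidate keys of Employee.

{A}

{A}⁺: A→BD adds B, D → {A, B, D}.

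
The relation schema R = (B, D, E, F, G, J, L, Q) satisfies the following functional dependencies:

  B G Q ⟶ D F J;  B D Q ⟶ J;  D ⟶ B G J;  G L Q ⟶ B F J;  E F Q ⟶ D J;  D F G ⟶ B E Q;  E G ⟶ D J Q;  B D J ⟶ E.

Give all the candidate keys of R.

Attribute L never appears on the right-hand side of any dependency, so L must belong to every candidate key.
{L}⁺ = {L}, which is not all of the schema, so we must add further attributes.
{D, L}⁺: D→BGJ adds B, G, J; BDJ→E adds E; EG→DJQ adds Q; BGQ→DFJ adds F → {B, D, E, F, G, J, L, Q}. Minimal: {L}⁺ = {L}; {D}⁺ = {B, D, E, F, G, J, Q} — none reach the full schema.
{E, G, L}⁺: EG→DJQ adds D, J, Q; D→BGJ adds B; GLQ→BFJ adds F → {B, D, E, F, G, J, L, Q}. Minimal: {G, L}⁺ = {G, L}; {E, L}⁺ = {E, L}; {E, G}⁺ = {B, D, E, F, G, J, Q} — none reach the full schema.
{G, L, Q}⁺: GLQ→BFJ adds B, F, J; BGQ→DFJ adds D; DFG→BEQ adds E → {B, D, E, F, G, J, L, Q}. Minimal: {L, Q}⁺ = {L, Q}; {G, Q}⁺ = {G, Q}; {G, L}⁺ = {G, L} — none reach the full schema.
{E, F, L, Q}⁺: EFQ→DJ adds D, J; D→BGJ adds B, G → {B, D, E, F, G, J, L, Q}. Minimal: {F, L, Q}⁺ = {F, L, Q}; {E, L, Q}⁺ = {E, L, Q}; {E, F, Q}⁺ = {B, D, E, F, G, J, Q}; … — none reach the full schema.

{D, L}, {E, G, L}, {G, L, Q}, {E, F, L, Q}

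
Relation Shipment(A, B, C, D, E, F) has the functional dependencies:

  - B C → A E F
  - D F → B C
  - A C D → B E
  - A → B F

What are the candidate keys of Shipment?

Attribute D never appears on the right-hand side of any dependency, so D must belong to every candidate key.
{D}⁺ = {D}, which is not all of the schema, so we must add further attributes.
{A, D}⁺: A→BF adds B, F; DF→BC adds C; ACD→BE adds E → {A, B, C, D, E, F}.
{D, F}⁺: DF→BC adds B, C; BC→AEF adds A, E → {A, B, C, D, E, F}.
{B, C, D}⁺: BC→AEF adds A, E, F → {A, B, C, D, E, F}.
Any other superkey contains one of these as a subset, so there are no further candidate keys.

{A, D}, {D, F}, {B, C, D}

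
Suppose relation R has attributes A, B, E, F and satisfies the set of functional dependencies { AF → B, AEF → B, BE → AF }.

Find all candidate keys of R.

BE, AEF

{B, E}⁺: BE→AF adds A, F → {A, B, E, F}.
{A, E, F}⁺: AF→B adds B → {A, B, E, F}.
Any other superkey contains one of these as a subset, so there are no further candidate keys.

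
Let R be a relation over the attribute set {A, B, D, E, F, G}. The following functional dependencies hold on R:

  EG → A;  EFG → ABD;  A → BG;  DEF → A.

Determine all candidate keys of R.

Attributes E, F never appear on any right-hand side, so every candidate key must contain {E, F}.
{E, F}⁺ = {E, F}, which is not all of the schema, so we must add further attributes.
{A, E, F}⁺: A→BG adds B, G; EFG→ABD adds D → {A, B, D, E, F, G}. Minimal: {E, F}⁺ = {E, F}; {A, F}⁺ = {A, B, F, G}; {A, E}⁺ = {A, B, E, G} — none reach the full schema.
{D, E, F}⁺: DEF→A adds A; A→BG adds B, G → {A, B, D, E, F, G}. Minimal: {E, F}⁺ = {E, F}; {D, F}⁺ = {D, F}; {D, E}⁺ = {D, E} — none reach the full schema.
{E, F, G}⁺: EG→A adds A; EFG→ABD adds B, D → {A, B, D, E, F, G}. Minimal: {F, G}⁺ = {F, G}; {E, G}⁺ = {A, B, E, G}; {E, F}⁺ = {E, F} — none reach the full schema.

AEF, DEF, EFG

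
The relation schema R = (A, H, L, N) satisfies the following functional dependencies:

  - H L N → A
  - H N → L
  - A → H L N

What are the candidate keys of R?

(A), (H, N)

{A}⁺: A→HLN adds H, L, N → {A, H, L, N}.
{H, N}⁺: HN→L adds L; HLN→A adds A → {A, H, L, N}. Minimal: {N}⁺ = {N}; {H}⁺ = {H} — none reach the full schema.
Any other superkey contains one of these as a subset, so there are no further candidate keys.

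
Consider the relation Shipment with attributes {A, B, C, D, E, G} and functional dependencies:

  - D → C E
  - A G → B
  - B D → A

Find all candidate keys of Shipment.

Attributes D, G never appear on any right-hand side, so every candidate key must contain {D, G}.
{D, G}⁺ = {C, D, E, G}, which is not all of the schema, so we must add further attributes.
{A, D, G}⁺: D→CE adds C, E; AG→B adds B → {A, B, C, D, E, G}. Minimal: {D, G}⁺ = {C, D, E, G}; {A, G}⁺ = {A, B, G}; {A, D}⁺ = {A, C, D, E} — none reach the full schema.
{B, D, G}⁺: D→CE adds C, E; BD→A adds A → {A, B, C, D, E, G}. Minimal: {D, G}⁺ = {C, D, E, G}; {B, G}⁺ = {B, G}; {B, D}⁺ = {A, B, C, D, E} — none reach the full schema.
Any other superkey contains one of these as a subset, so there are no further candidate keys.

ADG; BDG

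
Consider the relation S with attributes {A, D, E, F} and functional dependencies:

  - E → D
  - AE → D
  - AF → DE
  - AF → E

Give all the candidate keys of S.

Attributes A, F never appear on any right-hand side, so every candidate key must contain {A, F}.
{A, F}⁺ = {A, D, E, F}, which is all of the schema, so {A, F} is the only candidate key.

AF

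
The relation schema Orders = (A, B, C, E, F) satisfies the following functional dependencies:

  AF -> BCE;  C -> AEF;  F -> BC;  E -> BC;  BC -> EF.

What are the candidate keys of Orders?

{C}⁺: C→AEF adds A, E, F; F→BC adds B → {A, B, C, E, F}.
{E}⁺: E→BC adds B, C; BC→EF adds F; C→AEF adds A → {A, B, C, E, F}.
{F}⁺: F→BC adds B, C; BC→EF adds E; C→AEF adds A → {A, B, C, E, F}.

(C), (E), (F)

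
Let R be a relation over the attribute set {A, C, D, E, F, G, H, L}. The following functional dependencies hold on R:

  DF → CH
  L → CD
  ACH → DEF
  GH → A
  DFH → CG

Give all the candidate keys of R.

Attribute L never appears on the right-hand side of any dependency, so L must belong to every candidate key.
{L}⁺ = {C, D, L}, which is not all of the schema, so we must add further attributes.
{F, L}⁺: L→CD adds C, D; DF→CH adds H; DFH→CG adds G; GH→A adds A; ACH→DEF adds E → {A, C, D, E, F, G, H, L}.
{A, H, L}⁺: L→CD adds C, D; ACH→DEF adds E, F; DFH→CG adds G → {A, C, D, E, F, G, H, L}.
{G, H, L}⁺: L→CD adds C, D; GH→A adds A; ACH→DEF adds E, F → {A, C, D, E, F, G, H, L}.

{F, L}, {A, H, L}, {G, H, L}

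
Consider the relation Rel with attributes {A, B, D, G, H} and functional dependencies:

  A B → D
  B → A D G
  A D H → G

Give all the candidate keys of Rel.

Attributes B, H never appear on any right-hand side, so every candidate key must contain {B, H}.
{B, H}⁺ = {A, B, D, G, H}, which is all of the schema, so {B, H} is the only candidate key.

(B, H)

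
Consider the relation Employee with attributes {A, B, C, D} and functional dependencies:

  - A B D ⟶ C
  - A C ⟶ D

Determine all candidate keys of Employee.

Attributes A, B never appear on any right-hand side, so every candidate key must contain {A, B}.
{A, B}⁺ = {A, B}, which is not all of the schema, so we must add further attributes.
{A, B, C}⁺: AC→D adds D → {A, B, C, D}.
{A, B, D}⁺: ABD→C adds C → {A, B, C, D}.

{A, B, C}, {A, B, D}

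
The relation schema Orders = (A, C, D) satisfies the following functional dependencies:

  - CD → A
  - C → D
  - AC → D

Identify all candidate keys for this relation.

{C}

Attribute C never appears on the right-hand side of any dependency, so C must belong to every candidate key.
{C}⁺ = {A, C, D}, which is all of the schema, so {C} is the only candidate key.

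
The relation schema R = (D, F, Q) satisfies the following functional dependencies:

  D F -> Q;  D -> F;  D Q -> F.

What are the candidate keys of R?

Attribute D never appears on the right-hand side of any dependency, so D must belong to every candidate key.
{D}⁺ = {D, F, Q}, which is all of the schema, so {D} is the only candidate key.

{D}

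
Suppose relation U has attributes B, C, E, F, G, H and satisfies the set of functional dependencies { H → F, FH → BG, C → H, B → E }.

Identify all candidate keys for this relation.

{C}

Attribute C never appears on the right-hand side of any dependency, so C must belong to every candidate key.
{C}⁺ = {B, C, E, F, G, H}, which is all of the schema, so {C} is the only candidate key.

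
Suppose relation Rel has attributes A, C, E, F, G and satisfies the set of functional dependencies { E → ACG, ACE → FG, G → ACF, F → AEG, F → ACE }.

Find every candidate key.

{E}⁺: E→ACG adds A, C, G; ACE→FG adds F → {A, C, E, F, G}.
{F}⁺: F→AEG adds A, E, G; F→ACE adds C → {A, C, E, F, G}.
{G}⁺: G→ACF adds A, C, F; F→AEG adds E → {A, C, E, F, G}.
Any other superkey contains one of these as a subset, so there are no further candidate keys.

E, F, G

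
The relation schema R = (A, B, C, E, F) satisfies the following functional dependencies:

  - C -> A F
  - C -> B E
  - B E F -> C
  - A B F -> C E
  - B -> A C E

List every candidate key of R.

{B}, {C}

{B}⁺: B→ACE adds A, C, E; C→AF adds F → {A, B, C, E, F}.
{C}⁺: C→AF adds A, F; C→BE adds B, E → {A, B, C, E, F}.
Any other superkey contains one of these as a subset, so there are no further candidate keys.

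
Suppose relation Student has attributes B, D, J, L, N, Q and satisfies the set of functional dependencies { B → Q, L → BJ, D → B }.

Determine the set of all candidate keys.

Attributes D, L, N never appear on any right-hand side, so every candidate key must contain {D, L, N}.
{D, L, N}⁺ = {B, D, J, L, N, Q}, which is all of the schema, so {D, L, N} is the only candidate key.

DLN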